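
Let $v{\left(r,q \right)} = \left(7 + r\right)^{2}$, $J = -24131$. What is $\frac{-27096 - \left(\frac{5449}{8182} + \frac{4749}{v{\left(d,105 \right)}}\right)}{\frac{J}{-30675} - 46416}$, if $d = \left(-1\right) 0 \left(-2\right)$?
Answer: $\frac{817679808525}{1395652087438} \approx 0.58588$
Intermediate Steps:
$d = 0$ ($d = 0 \left(-2\right) = 0$)
$\frac{-27096 - \left(\frac{5449}{8182} + \frac{4749}{v{\left(d,105 \right)}}\right)}{\frac{J}{-30675} - 46416} = \frac{-27096 - \left(\frac{5449}{8182} + \frac{4749}{\left(7 + 0\right)^{2}}\right)}{- \frac{24131}{-30675} - 46416} = \frac{-27096 - \left(\frac{5449}{8182} + \frac{4749}{7^{2}}\right)}{\left(-24131\right) \left(- \frac{1}{30675}\right) - 46416} = \frac{-27096 - \left(\frac{5449}{8182} + \frac{4749}{49}\right)}{\frac{59}{75} - 46416} = \frac{-27096 - \frac{39123319}{400918}}{- \frac{3481141}{75}} = \left(-27096 - \frac{39123319}{400918}\right) \left(- \frac{75}{3481141}\right) = \left(- \frac{10902397447}{400918}\right) \left(- \frac{75}{3481141}\right) = \frac{817679808525}{1395652087438}$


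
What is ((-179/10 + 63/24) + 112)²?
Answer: 14969161/1600 ≈ 9355.7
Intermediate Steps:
((-179/10 + 63/24) + 112)² = ((-179*⅒ + 63*(1/24)) + 112)² = ((-179/10 + 21/8) + 112)² = (-611/40 + 112)² = (3869/40)² = 14969161/1600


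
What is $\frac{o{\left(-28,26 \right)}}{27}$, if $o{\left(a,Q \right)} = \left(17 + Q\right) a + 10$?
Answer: $- \frac{398}{9} \approx -44.222$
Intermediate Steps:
$o{\left(a,Q \right)} = 10 + a \left(17 + Q\right)$ ($o{\left(a,Q \right)} = a \left(17 + Q\right) + 10 = 10 + a \left(17 + Q\right)$)
$\frac{o{\left(-28,26 \right)}}{27} = \frac{10 + 17 \left(-28\right) + 26 \left(-28\right)}{27} = \left(10 - 476 - 728\right) \frac{1}{27} = \left(-1194\right) \frac{1}{27} = - \frac{398}{9}$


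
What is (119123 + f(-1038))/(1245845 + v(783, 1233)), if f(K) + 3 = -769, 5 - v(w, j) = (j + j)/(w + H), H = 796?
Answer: 186876229/1967194684 ≈ 0.094996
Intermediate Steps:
v(w, j) = 5 - 2*j/(796 + w) (v(w, j) = 5 - (j + j)/(w + 796) = 5 - 2*j/(796 + w))
f(K) = -772 (f(K) = -3 - 769 = -772)
(119123 + f(-1038))/(1245845 + v(783, 1233)) = (119123 - 772)/(1245845 + (3980 - 2*1233 + 5*783)/(796 + 783)) = 118351/(1245845 + (3980 - 2466 + 3915)/1579) = 118351/(1245845 + (1/1579)*5429) = 118351/(1245845 + 5429/1579) = 118351/(1967194684/1579) = 118351*(1579/1967194684) = 186876229/1967194684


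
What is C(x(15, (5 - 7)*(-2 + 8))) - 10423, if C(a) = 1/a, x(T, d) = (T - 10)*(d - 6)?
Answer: -938071/90 ≈ -10423.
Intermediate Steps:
x(T, d) = (-10 + T)*(-6 + d)
C(x(15, (5 - 7)*(-2 + 8))) - 10423 = 1/(60 - 10*(5 - 7)*(-2 + 8) - 6*15 + 15*((5 - 7)*(-2 + 8))) - 10423 = 1/(60 - (-20)*6 - 90 + 15*(-2*6)) - 10423 = 1/(60 - 10*(-12) - 90 + 15*(-12)) - 10423 = 1/(60 + 120 - 90 - 180) - 10423 = 1/(-90) - 10423 = -1/90 - 10423 = -938071/90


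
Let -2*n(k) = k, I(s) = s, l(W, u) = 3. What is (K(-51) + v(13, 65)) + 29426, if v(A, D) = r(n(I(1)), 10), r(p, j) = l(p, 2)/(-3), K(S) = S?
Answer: 29374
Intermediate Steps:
n(k) = -k/2
r(p, j) = -1 (r(p, j) = 3/(-3) = 3*(-⅓) = -1)
v(A, D) = -1
(K(-51) + v(13, 65)) + 29426 = (-51 - 1) + 29426 = -52 + 29426 = 29374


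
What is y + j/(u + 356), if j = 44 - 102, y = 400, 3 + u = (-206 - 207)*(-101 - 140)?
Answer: 19977171/49943 ≈ 400.00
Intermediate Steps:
u = 99530 (u = -3 + (-206 - 207)*(-101 - 140) = -3 - 413*(-241) = -3 + 99533 = 99530)
j = -58
y + j/(u + 356) = 400 - 58/(99530 + 356) = 400 - 58/99886 = 400 + (1/99886)*(-58) = 400 - 29/49943 = 19977171/49943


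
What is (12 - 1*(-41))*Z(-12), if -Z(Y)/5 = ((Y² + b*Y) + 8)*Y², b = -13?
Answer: -11753280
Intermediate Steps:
Z(Y) = -5*Y²*(8 + Y² - 13*Y) (Z(Y) = -5*((Y² - 13*Y) + 8)*Y² = -5*(8 + Y² - 13*Y)*Y² = -5*Y²*(8 + Y² - 13*Y))
(12 - 1*(-41))*Z(-12) = (12 - 1*(-41))*(5*(-12)²*(-8 - 1*(-12)² + 13*(-12))) = (12 + 41)*(5*144*(-8 - 1*144 - 156)) = 53*(5*144*(-8 - 144 - 156)) = 53*(5*144*(-308)) = 53*(-221760) = -11753280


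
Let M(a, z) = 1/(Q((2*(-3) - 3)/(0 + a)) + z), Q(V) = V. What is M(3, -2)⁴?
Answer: 1/625 ≈ 0.0016000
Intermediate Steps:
M(a, z) = 1/(z - 9/a) (M(a, z) = 1/((2*(-3) - 3)/(0 + a) + z) = 1/((-6 - 3)/a + z) = 1/(-9/a + z) = 1/(z - 9/a))
M(3, -2)⁴ = (3/(-9 + 3*(-2)))⁴ = (3/(-9 - 6))⁴ = (3/(-15))⁴ = (3*(-1/15))⁴ = (-⅕)⁴ = 1/625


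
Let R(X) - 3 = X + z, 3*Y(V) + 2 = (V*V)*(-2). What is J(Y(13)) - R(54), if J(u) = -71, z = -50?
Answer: -78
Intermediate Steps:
Y(V) = -2/3 - 2*V**2/3 (Y(V) = -2/3 + ((V*V)*(-2))/3 = -2/3 + (V**2*(-2))/3 = -2/3 + (-2*V**2)/3 = -2/3 - 2*V**2/3)
R(X) = -47 + X (R(X) = 3 + (X - 50) = 3 + (-50 + X) = -47 + X)
J(Y(13)) - R(54) = -71 - (-47 + 54) = -71 - 1*7 = -71 - 7 = -78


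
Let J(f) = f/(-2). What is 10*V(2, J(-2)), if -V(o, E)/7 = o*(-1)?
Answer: 140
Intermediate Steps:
J(f) = -f/2 (J(f) = f*(-1/2) = -f/2)
V(o, E) = 7*o (V(o, E) = -7*o*(-1) = -(-7)*o = 7*o)
10*V(2, J(-2)) = 10*(7*2) = 10*14 = 140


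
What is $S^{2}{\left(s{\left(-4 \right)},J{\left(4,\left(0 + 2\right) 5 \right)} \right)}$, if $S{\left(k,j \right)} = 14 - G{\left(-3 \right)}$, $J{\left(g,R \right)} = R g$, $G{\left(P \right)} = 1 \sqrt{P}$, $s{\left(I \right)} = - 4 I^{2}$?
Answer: $\left(14 - i \sqrt{3}\right)^{2} \approx 193.0 - 48.497 i$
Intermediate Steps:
$G{\left(P \right)} = \sqrt{P}$
$S{\left(k,j \right)} = 14 - i \sqrt{3}$ ($S{\left(k,j \right)} = 14 - \sqrt{-3} = 14 - i \sqrt{3}$)
$S^{2}{\left(s{\left(-4 \right)},J{\left(4,\left(0 + 2\right) 5 \right)} \right)} = \left(14 - i \sqrt{3}\right)^{2}$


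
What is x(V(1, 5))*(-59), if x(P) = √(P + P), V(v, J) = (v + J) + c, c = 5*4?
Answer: -118*√13 ≈ -425.46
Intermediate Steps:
c = 20
V(v, J) = 20 + J + v (V(v, J) = (v + J) + 20 = (J + v) + 20 = 20 + J + v)
x(P) = √2*√P (x(P) = √(2*P) = √2*√P)
x(V(1, 5))*(-59) = (√2*√(20 + 5 + 1))*(-59) = (√2*√26)*(-59) = (2*√13)*(-59) = -118*√13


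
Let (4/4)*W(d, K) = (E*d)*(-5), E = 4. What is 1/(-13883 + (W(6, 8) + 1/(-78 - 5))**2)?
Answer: 6889/3581534 ≈ 0.0019235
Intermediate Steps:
W(d, K) = -20*d (W(d, K) = (4*d)*(-5) = -20*d)
1/(-13883 + (W(6, 8) + 1/(-78 - 5))**2) = 1/(-13883 + (-20*6 + 1/(-78 - 5))**2) = 1/(-13883 + (-120 + 1/(-83))**2) = 1/(-13883 + (-120 - 1/83)**2) = 1/(-13883 + (-9961/83)**2) = 1/(-13883 + 99221521/6889) = 1/(3581534/6889) = 6889/3581534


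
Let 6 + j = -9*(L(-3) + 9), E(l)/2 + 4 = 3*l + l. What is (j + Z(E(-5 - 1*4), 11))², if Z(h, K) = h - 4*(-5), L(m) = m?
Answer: 14400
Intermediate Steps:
E(l) = -8 + 8*l (E(l) = -8 + 2*(3*l + l) = -8 + 2*(4*l) = -8 + 8*l)
j = -60 (j = -6 - 9*(-3 + 9) = -6 - 9*6 = -6 - 54 = -60)
Z(h, K) = 20 + h (Z(h, K) = h + 20 = 20 + h)
(j + Z(E(-5 - 1*4), 11))² = (-60 + (20 + (-8 + 8*(-5 - 1*4))))² = (-60 + (20 + (-8 + 8*(-5 - 4))))² = (-60 + (20 + (-8 + 8*(-9))))² = (-60 + (20 + (-8 - 72)))² = (-60 + (20 - 80))² = (-60 - 60)² = (-120)² = 14400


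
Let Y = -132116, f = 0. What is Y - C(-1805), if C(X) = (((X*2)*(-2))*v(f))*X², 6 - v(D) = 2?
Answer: -94091894116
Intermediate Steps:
v(D) = 4 (v(D) = 6 - 1*2 = 6 - 2 = 4)
C(X) = -16*X³ (C(X) = (((X*2)*(-2))*4)*X² = (((2*X)*(-2))*4)*X² = (-4*X*4)*X² = (-16*X)*X² = -16*X³)
Y - C(-1805) = -132116 - (-16)*(-1805)³ = -132116 - (-16)*(-5880735125) = -132116 - 1*94091762000 = -132116 - 94091762000 = -94091894116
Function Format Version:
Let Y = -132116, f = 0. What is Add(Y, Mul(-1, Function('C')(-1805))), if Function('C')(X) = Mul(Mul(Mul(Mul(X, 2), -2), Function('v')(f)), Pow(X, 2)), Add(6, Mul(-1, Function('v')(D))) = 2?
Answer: -94091894116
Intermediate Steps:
Function('v')(D) = 4 (Function('v')(D) = Add(6, Mul(-1, 2)) = Add(6, -2) = 4)
Function('C')(X) = Mul(-16, Pow(X, 3)) (Function('C')(X) = Mul(Mul(Mul(Mul(X, 2), -2), 4), Pow(X, 2)) = Mul(Mul(Mul(Mul(2, X), -2), 4), Pow(X, 2)) = Mul(Mul(Mul(-4, X), 4), Pow(X, 2)) = Mul(Mul(-16, X), Pow(X, 2)) = Mul(-16, Pow(X, 3)))
Add(Y, Mul(-1, Function('C')(-1805))) = Add(-132116, Mul(-1, Mul(-16, Pow(-1805, 3)))) = Add(-132116, Mul(-1, Mul(-16, -5880735125))) = Add(-132116, Mul(-1, 94091762000)) = Add(-132116, -94091762000) = -94091894116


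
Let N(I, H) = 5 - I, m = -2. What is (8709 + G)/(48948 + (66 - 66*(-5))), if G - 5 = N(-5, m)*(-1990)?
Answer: -5593/24672 ≈ -0.22669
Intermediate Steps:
G = -19895 (G = 5 + (5 - 1*(-5))*(-1990) = 5 + (5 + 5)*(-1990) = 5 + 10*(-1990) = 5 - 19900 = -19895)
(8709 + G)/(48948 + (66 - 66*(-5))) = (8709 - 19895)/(48948 + (66 - 66*(-5))) = -11186/(48948 + (66 + 330)) = -11186/(48948 + 396) = -11186/49344 = -11186*1/49344 = -5593/24672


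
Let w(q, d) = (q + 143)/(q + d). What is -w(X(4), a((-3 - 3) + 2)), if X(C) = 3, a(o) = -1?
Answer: -73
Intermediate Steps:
w(q, d) = (143 + q)/(d + q)
-w(X(4), a((-3 - 3) + 2)) = -(143 + 3)/(-1 + 3) = -146/2 = -1*73 = -73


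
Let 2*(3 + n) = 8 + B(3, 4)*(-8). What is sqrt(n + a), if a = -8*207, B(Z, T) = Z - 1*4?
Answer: I*sqrt(1651) ≈ 40.633*I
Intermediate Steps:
B(Z, T) = -4 + Z (B(Z, T) = Z - 4 = -4 + Z)
a = -1656
n = 5 (n = -3 + (8 + (-4 + 3)*(-8))/2 = -3 + (8 - 1*(-8))/2 = -3 + (8 + 8)/2 = -3 + (1/2)*16 = -3 + 8 = 5)
sqrt(n + a) = sqrt(5 - 1656) = sqrt(-1651) = I*sqrt(1651)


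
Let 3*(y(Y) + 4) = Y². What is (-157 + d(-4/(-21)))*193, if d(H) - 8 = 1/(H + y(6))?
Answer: -4942151/172 ≈ -28733.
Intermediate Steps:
y(Y) = -4 + Y²/3
d(H) = 8 + 1/(8 + H) (d(H) = 8 + 1/(H + (-4 + (⅓)*6²)) = 8 + 1/(H + (-4 + (⅓)*36)) = 8 + 1/(H + (-4 + 12)) = 8 + 1/(H + 8) = 8 + 1/(8 + H))
(-157 + d(-4/(-21)))*193 = (-157 + (65 + 8*(-4/(-21)))/(8 - 4/(-21)))*193 = (-157 + (65 + 8*(-4*(-1/21)))/(8 - 4*(-1/21)))*193 = (-157 + (65 + 8*(4/21))/(8 + 4/21))*193 = (-157 + (65 + 32/21)/(172/21))*193 = (-157 + (21/172)*(1397/21))*193 = (-157 + 1397/172)*193 = -25607/172*193 = -4942151/172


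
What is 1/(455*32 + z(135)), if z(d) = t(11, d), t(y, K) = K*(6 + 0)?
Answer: 1/15370 ≈ 6.5062e-5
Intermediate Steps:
t(y, K) = 6*K (t(y, K) = K*6 = 6*K)
z(d) = 6*d
1/(455*32 + z(135)) = 1/(455*32 + 6*135) = 1/(14560 + 810) = 1/15370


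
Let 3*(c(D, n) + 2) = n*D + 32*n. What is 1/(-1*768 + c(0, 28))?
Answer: -3/1414 ≈ -0.0021216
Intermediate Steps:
c(D, n) = -2 + 32*n/3 + D*n/3 (c(D, n) = -2 + (n*D + 32*n)/3 = -2 + (D*n + 32*n)/3 = -2 + (32*n + D*n)/3 = -2 + (32*n/3 + D*n/3) = -2 + 32*n/3 + D*n/3)
1/(-1*768 + c(0, 28)) = 1/(-1*768 + (-2 + (32/3)*28 + (⅓)*0*28)) = 1/(-768 + (-2 + 896/3 + 0)) = 1/(-768 + 890/3) = 1/(-1414/3) = -3/1414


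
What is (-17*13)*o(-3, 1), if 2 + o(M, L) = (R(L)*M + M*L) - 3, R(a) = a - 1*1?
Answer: 1768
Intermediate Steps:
R(a) = -1 + a (R(a) = a - 1 = -1 + a)
o(M, L) = -5 + L*M + M*(-1 + L) (o(M, L) = -2 + (((-1 + L)*M + M*L) - 3) = -2 + ((M*(-1 + L) + L*M) - 3) = -2 + ((L*M + M*(-1 + L)) - 3) = -2 + (-3 + L*M + M*(-1 + L)) = -5 + L*M + M*(-1 + L))
(-17*13)*o(-3, 1) = (-17*13)*(-5 - 1*(-3) + 2*1*(-3)) = -221*(-5 + 3 - 6) = -221*(-8) = 1768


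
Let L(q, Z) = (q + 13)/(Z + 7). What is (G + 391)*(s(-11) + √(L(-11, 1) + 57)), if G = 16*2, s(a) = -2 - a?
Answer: 3807 + 423*√229/2 ≈ 7007.6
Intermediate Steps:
G = 32
L(q, Z) = (13 + q)/(7 + Z)
(G + 391)*(s(-11) + √(L(-11, 1) + 57)) = (32 + 391)*((-2 - 1*(-11)) + √((13 - 11)/(7 + 1) + 57)) = 423*((-2 + 11) + √(2/8 + 57)) = 423*(9 + √((⅛)*2 + 57)) = 423*(9 + √(¼ + 57)) = 423*(9 + √(229/4)) = 423*(9 + √229/2) = 3807 + 423*√229/2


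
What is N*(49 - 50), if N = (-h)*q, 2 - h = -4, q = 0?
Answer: 0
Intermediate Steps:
h = 6 (h = 2 - 1*(-4) = 2 + 4 = 6)
N = 0 (N = -1*6*0 = -6*0 = 0)
N*(49 - 50) = 0*(49 - 50) = 0*(-1) = 0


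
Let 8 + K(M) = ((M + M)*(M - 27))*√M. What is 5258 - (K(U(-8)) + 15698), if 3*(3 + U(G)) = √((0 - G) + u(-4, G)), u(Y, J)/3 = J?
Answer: -10432 - 4*√(-27 + 12*I)*(397/27 - 22*I/3) ≈ -10654.0 - 279.63*I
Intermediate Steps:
u(Y, J) = 3*J
U(G) = -3 + √2*√G/3 (U(G) = -3 + √((0 - G) + 3*G)/3 = -3 + √(-G + 3*G)/3 = -3 + √(2*G)/3 = -3 + (√2*√G)/3 = -3 + √2*√G/3)
K(M) = -8 + 2*M^(3/2)*(-27 + M) (K(M) = -8 + ((M + M)*(M - 27))*√M = -8 + ((2*M)*(-27 + M))*√M = -8 + (2*M*(-27 + M))*√M = -8 + 2*M^(3/2)*(-27 + M))
5258 - (K(U(-8)) + 15698) = 5258 - ((-8 - 54*(-3 + √2*√(-8)/3)^(3/2) + 2*(-3 + √2*√(-8)/3)^(5/2)) + 15698) = 5258 - ((-8 - 54*(-3 + √2*(2*I*√2)/3)^(3/2) + 2*(-3 + √2*(2*I*√2)/3)^(5/2)) + 15698) = 5258 - ((-8 - 54*(-3 + 4*I/3)^(3/2) + 2*(-3 + 4*I/3)^(5/2)) + 15698) = 5258 - (15690 - 54*(-3 + 4*I/3)^(3/2) + 2*(-3 + 4*I/3)^(5/2)) = 5258 + (-15690 - 2*(-3 + 4*I/3)^(5/2) + 54*(-3 + 4*I/3)^(3/2)) = -10432 - 2*(-3 + 4*I/3)^(5/2) + 54*(-3 + 4*I/3)^(3/2)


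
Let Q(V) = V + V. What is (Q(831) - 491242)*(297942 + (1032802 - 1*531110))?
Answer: -391484813720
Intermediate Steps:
Q(V) = 2*V
(Q(831) - 491242)*(297942 + (1032802 - 1*531110)) = (2*831 - 491242)*(297942 + (1032802 - 1*531110)) = (1662 - 491242)*(297942 + (1032802 - 531110)) = -489580*(297942 + 501692) = -489580*799634 = -391484813720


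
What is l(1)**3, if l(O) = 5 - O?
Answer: 64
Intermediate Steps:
l(1)**3 = (5 - 1*1)**3 = (5 - 1)**3 = 4**3 = 64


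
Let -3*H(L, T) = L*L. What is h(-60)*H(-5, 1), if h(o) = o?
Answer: 500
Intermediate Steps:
H(L, T) = -L²/3 (H(L, T) = -L*L/3 = -L²/3)
h(-60)*H(-5, 1) = -(-20)*(-5)² = -(-20)*25 = -60*(-25/3) = 500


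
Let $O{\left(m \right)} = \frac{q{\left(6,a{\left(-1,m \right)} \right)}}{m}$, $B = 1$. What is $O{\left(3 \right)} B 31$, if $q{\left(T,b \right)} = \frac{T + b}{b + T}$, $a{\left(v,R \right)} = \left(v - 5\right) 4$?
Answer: $\frac{31}{3} \approx 10.333$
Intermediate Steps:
$a{\left(v,R \right)} = -20 + 4 v$ ($a{\left(v,R \right)} = \left(-5 + v\right) 4 = -20 + 4 v$)
$q{\left(T,b \right)} = 1$ ($q{\left(T,b \right)} = \frac{T + b}{T + b} = 1$)
$O{\left(m \right)} = \frac{1}{m}$ ($O{\left(m \right)} = 1 \frac{1}{m} = \frac{1}{m}$)
$O{\left(3 \right)} B 31 = \frac{1}{3} \cdot 1 \cdot 31 = \frac{1}{3} \cdot 31 = \frac{31}{3}$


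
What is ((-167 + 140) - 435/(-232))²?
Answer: 40401/64 ≈ 631.27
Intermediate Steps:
((-167 + 140) - 435/(-232))² = (-27 - 435*(-1/232))² = (-27 + 15/8)² = (-201/8)² = 40401/64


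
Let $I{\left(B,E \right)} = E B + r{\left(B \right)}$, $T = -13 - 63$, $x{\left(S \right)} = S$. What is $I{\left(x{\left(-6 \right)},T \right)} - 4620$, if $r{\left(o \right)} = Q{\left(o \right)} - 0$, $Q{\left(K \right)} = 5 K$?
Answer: $-4194$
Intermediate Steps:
$r{\left(o \right)} = 5 o$ ($r{\left(o \right)} = 5 o - 0 = 5 o + 0 = 5 o$)
$T = -76$ ($T = -13 - 63 = -76$)
$I{\left(B,E \right)} = 5 B + B E$ ($I{\left(B,E \right)} = E B + 5 B = B E + 5 B = 5 B + B E$)
$I{\left(x{\left(-6 \right)},T \right)} - 4620 = - 6 \left(5 - 76\right) - 4620 = \left(-6\right) \left(-71\right) - 4620 = 426 - 4620 = -4194$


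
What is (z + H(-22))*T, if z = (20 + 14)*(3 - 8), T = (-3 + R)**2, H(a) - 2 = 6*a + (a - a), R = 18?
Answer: -67500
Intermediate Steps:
H(a) = 2 + 6*a (H(a) = 2 + (6*a + (a - a)) = 2 + (6*a + 0) = 2 + 6*a)
T = 225 (T = (-3 + 18)**2 = 15**2 = 225)
z = -170 (z = 34*(-5) = -170)
(z + H(-22))*T = (-170 + (2 + 6*(-22)))*225 = (-170 + (2 - 132))*225 = (-170 - 130)*225 = -300*225 = -67500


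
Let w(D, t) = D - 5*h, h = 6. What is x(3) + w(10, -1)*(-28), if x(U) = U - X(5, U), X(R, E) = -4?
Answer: 567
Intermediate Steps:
x(U) = 4 + U (x(U) = U - 1*(-4) = U + 4 = 4 + U)
w(D, t) = -30 + D (w(D, t) = D - 5*6 = D - 30 = -30 + D)
x(3) + w(10, -1)*(-28) = (4 + 3) + (-30 + 10)*(-28) = 7 - 20*(-28) = 7 + 560 = 567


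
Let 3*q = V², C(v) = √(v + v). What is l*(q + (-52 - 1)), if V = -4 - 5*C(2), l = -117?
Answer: -1443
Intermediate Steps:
C(v) = √2*√v (C(v) = √(2*v) = √2*√v)
V = -14 (V = -4 - 5*√2*√2 = -4 - 5*2 = -4 - 10 = -14)
q = 196/3 (q = (⅓)*(-14)² = (⅓)*196 = 196/3 ≈ 65.333)
l*(q + (-52 - 1)) = -117*(196/3 + (-52 - 1)) = -117*(196/3 - 53) = -117*37/3 = -1443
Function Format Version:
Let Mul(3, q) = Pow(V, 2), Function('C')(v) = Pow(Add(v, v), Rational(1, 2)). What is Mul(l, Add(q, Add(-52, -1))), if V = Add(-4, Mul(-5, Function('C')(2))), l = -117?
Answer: -1443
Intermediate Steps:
Function('C')(v) = Mul(Pow(2, Rational(1, 2)), Pow(v, Rational(1, 2))) (Function('C')(v) = Pow(Mul(2, v), Rational(1, 2)) = Mul(Pow(2, Rational(1, 2)), Pow(v, Rational(1, 2))))
V = -14 (V = Add(-4, Mul(-5, Mul(Pow(2, Rational(1, 2)), Pow(2, Rational(1, 2))))) = Add(-4, Mul(-5, 2)) = Add(-4, -10) = -14)
q = Rational(196, 3) (q = Mul(Rational(1, 3), Pow(-14, 2)) = Mul(Rational(1, 3), 196) = Rational(196, 3) ≈ 65.333)
Mul(l, Add(q, Add(-52, -1))) = Mul(-117, Add(Rational(196, 3), Add(-52, -1))) = Mul(-117, Add(Rational(196, 3), -53)) = Mul(-117, Rational(37, 3)) = -1443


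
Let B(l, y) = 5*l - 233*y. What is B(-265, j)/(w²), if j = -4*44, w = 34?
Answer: 39683/1156 ≈ 34.328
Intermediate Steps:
j = -176
B(l, y) = -233*y + 5*l
B(-265, j)/(w²) = (-233*(-176) + 5*(-265))/(34²) = (41008 - 1325)/1156 = 39683*(1/1156) = 39683/1156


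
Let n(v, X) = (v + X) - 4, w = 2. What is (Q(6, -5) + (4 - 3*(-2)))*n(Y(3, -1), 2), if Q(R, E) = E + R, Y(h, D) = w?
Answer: 0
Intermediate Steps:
Y(h, D) = 2
n(v, X) = -4 + X + v (n(v, X) = (X + v) - 4 = -4 + X + v)
(Q(6, -5) + (4 - 3*(-2)))*n(Y(3, -1), 2) = ((-5 + 6) + (4 - 3*(-2)))*(-4 + 2 + 2) = (1 + (4 + 6))*0 = (1 + 10)*0 = 11*0 = 0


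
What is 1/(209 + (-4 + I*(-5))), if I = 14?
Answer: 1/135 ≈ 0.0074074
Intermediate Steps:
1/(209 + (-4 + I*(-5))) = 1/(209 + (-4 + 14*(-5))) = 1/(209 + (-4 - 70)) = 1/(209 - 74) = 1/135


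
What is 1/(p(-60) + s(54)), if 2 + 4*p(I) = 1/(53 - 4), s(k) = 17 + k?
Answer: 196/13819 ≈ 0.014183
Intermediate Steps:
p(I) = -97/196 (p(I) = -½ + 1/(4*(53 - 4)) = -½ + (¼)/49 = -½ + (¼)*(1/49) = -½ + 1/196 = -97/196)
1/(p(-60) + s(54)) = 1/(-97/196 + (17 + 54)) = 1/(-97/196 + 71) = 1/(13819/196) = 196/13819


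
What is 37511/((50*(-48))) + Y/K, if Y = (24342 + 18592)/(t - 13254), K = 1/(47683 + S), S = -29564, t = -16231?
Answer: -373623352447/14152800 ≈ -26399.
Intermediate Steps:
K = 1/18119 (K = 1/(47683 - 29564) = 1/18119 ≈ 5.5191e-5)
Y = -42934/29485 (Y = (24342 + 18592)/(-16231 - 13254) = 42934/(-29485) = 42934*(-1/29485) = -42934/29485 ≈ -1.4561)
37511/((50*(-48))) + Y/K = 37511/((50*(-48))) - 42934/(29485*1/18119) = 37511/(-2400) - 42934/29485*18119 = 37511*(-1/2400) - 777921146/29485 = -37511/2400 - 777921146/29485 = -373623352447/14152800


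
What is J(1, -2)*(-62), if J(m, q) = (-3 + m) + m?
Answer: 62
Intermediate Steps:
J(m, q) = -3 + 2*m
J(1, -2)*(-62) = (-3 + 2*1)*(-62) = (-3 + 2)*(-62) = -1*(-62) = 62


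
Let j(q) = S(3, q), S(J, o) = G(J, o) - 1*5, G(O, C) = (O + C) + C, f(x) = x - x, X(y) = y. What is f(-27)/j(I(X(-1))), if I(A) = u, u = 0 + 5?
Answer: 0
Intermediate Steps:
f(x) = 0
u = 5
G(O, C) = O + 2*C (G(O, C) = (C + O) + C = O + 2*C)
I(A) = 5
S(J, o) = -5 + J + 2*o (S(J, o) = (J + 2*o) - 1*5 = (J + 2*o) - 5 = -5 + J + 2*o)
j(q) = -2 + 2*q (j(q) = -5 + 3 + 2*q = -2 + 2*q)
f(-27)/j(I(X(-1))) = 0/(-2 + 2*5) = 0/(-2 + 10) = 0/8 = 0*(1/8) = 0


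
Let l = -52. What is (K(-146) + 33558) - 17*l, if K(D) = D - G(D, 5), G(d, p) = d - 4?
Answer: 34446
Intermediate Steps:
G(d, p) = -4 + d
K(D) = 4 (K(D) = D - (-4 + D) = D + (4 - D) = 4)
(K(-146) + 33558) - 17*l = (4 + 33558) - 17*(-52) = 33562 + 884 = 34446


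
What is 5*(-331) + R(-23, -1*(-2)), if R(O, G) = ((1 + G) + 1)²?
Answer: -1639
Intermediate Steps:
R(O, G) = (2 + G)²
5*(-331) + R(-23, -1*(-2)) = 5*(-331) + (2 - 1*(-2))² = -1655 + (2 + 2)² = -1655 + 4² = -1655 + 16 = -1639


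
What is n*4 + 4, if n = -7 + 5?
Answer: -4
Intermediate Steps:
n = -2
n*4 + 4 = -2*4 + 4 = -8 + 4 = -4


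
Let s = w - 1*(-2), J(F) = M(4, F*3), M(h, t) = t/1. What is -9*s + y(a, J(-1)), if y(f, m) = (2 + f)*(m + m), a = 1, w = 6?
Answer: -90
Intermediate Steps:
M(h, t) = t (M(h, t) = t*1 = t)
J(F) = 3*F (J(F) = F*3 = 3*F)
s = 8 (s = 6 - 1*(-2) = 6 + 2 = 8)
y(f, m) = 2*m*(2 + f) (y(f, m) = (2 + f)*(2*m) = 2*m*(2 + f))
-9*s + y(a, J(-1)) = -9*8 + 2*(3*(-1))*(2 + 1) = -72 + 2*(-3)*3 = -72 - 18 = -90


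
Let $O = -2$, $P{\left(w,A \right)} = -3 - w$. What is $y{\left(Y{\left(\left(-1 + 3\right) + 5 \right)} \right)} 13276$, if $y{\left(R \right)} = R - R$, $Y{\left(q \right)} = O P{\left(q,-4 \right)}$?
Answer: $0$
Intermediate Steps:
$Y{\left(q \right)} = 6 + 2 q$ ($Y{\left(q \right)} = - 2 \left(-3 - q\right) = 6 + 2 q$)
$y{\left(R \right)} = 0$
$y{\left(Y{\left(\left(-1 + 3\right) + 5 \right)} \right)} 13276 = 0 \cdot 13276 = 0$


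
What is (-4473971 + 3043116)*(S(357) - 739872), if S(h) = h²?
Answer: 876288511665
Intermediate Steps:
(-4473971 + 3043116)*(S(357) - 739872) = (-4473971 + 3043116)*(357² - 739872) = -1430855*(127449 - 739872) = -1430855*(-612423) = 876288511665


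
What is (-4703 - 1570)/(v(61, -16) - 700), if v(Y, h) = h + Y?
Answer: 6273/655 ≈ 9.5771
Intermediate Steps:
v(Y, h) = Y + h
(-4703 - 1570)/(v(61, -16) - 700) = (-4703 - 1570)/((61 - 16) - 700) = -6273/(45 - 700) = -6273/(-655) = -6273*(-1/655) = 6273/655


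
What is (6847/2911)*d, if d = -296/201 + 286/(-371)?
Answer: -27939434/5294541 ≈ -5.2770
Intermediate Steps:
d = -167302/74571 (d = -296*1/201 + 286*(-1/371) = -296/201 - 286/371 = -167302/74571 ≈ -2.2435)
(6847/2911)*d = (6847/2911)*(-167302/74571) = (6847*(1/2911))*(-167302/74571) = (167/71)*(-167302/74571) = -27939434/5294541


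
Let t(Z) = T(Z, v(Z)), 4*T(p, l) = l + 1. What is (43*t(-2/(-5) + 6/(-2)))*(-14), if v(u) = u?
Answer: 1204/5 ≈ 240.80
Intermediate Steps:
T(p, l) = ¼ + l/4 (T(p, l) = (l + 1)/4 = (1 + l)/4 = ¼ + l/4)
t(Z) = ¼ + Z/4
(43*t(-2/(-5) + 6/(-2)))*(-14) = (43*(¼ + (-2/(-5) + 6/(-2))/4))*(-14) = (43*(¼ + (-2*(-⅕) + 6*(-½))/4))*(-14) = (43*(¼ + (⅖ - 3)/4))*(-14) = (43*(¼ + (¼)*(-13/5)))*(-14) = (43*(¼ - 13/20))*(-14) = (43*(-⅖))*(-14) = -86/5*(-14) = 1204/5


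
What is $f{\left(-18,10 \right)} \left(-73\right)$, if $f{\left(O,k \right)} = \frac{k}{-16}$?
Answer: $\frac{365}{8} \approx 45.625$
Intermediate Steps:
$f{\left(O,k \right)} = - \frac{k}{16}$ ($f{\left(O,k \right)} = k \left(- \frac{1}{16}\right) = - \frac{k}{16}$)
$f{\left(-18,10 \right)} \left(-73\right) = \left(- \frac{1}{16}\right) 10 \left(-73\right) = \left(- \frac{5}{8}\right) \left(-73\right) = \frac{365}{8}$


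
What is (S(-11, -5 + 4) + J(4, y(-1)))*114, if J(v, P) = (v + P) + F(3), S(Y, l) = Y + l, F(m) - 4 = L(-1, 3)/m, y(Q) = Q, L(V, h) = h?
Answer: -456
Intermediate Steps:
F(m) = 4 + 3/m
J(v, P) = 5 + P + v (J(v, P) = (v + P) + (4 + 3/3) = (P + v) + (4 + 3*(1/3)) = (P + v) + (4 + 1) = (P + v) + 5 = 5 + P + v)
(S(-11, -5 + 4) + J(4, y(-1)))*114 = ((-11 + (-5 + 4)) + (5 - 1 + 4))*114 = ((-11 - 1) + 8)*114 = (-12 + 8)*114 = -4*114 = -456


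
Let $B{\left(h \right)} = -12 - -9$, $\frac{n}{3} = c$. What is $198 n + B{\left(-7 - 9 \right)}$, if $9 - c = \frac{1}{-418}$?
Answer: $\frac{101544}{19} \approx 5344.4$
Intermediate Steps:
$c = \frac{3763}{418}$ ($c = 9 - \frac{1}{-418} = 9 - - \frac{1}{418} = 9 + \frac{1}{418} = \frac{3763}{418} \approx 9.0024$)
$n = \frac{11289}{418}$ ($n = 3 \cdot \frac{3763}{418} = \frac{11289}{418} \approx 27.007$)
$B{\left(h \right)} = -3$ ($B{\left(h \right)} = -12 + 9 = -3$)
$198 n + B{\left(-7 - 9 \right)} = 198 \cdot \frac{11289}{418} - 3 = \frac{101601}{19} - 3 = \frac{101544}{19}$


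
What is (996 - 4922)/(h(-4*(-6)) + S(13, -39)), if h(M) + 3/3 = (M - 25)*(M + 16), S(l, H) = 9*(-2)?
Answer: 3926/59 ≈ 66.542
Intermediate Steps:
S(l, H) = -18
h(M) = -1 + (-25 + M)*(16 + M) (h(M) = -1 + (M - 25)*(M + 16) = -1 + (-25 + M)*(16 + M))
(996 - 4922)/(h(-4*(-6)) + S(13, -39)) = (996 - 4922)/((-401 + (-4*(-6))**2 - (-36)*(-6)) - 18) = -3926/((-401 + 24**2 - 9*24) - 18) = -3926/((-401 + 576 - 216) - 18) = -3926/(-41 - 18) = -3926/(-59) = -3926*(-1/59) = 3926/59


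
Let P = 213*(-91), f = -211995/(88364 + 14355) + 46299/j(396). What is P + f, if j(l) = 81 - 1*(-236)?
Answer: -626459168943/32561923 ≈ -19239.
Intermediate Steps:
j(l) = 317 (j(l) = 81 + 236 = 317)
f = 4688584566/32561923 (f = -211995/(88364 + 14355) + 46299/317 = -211995/102719 + 46299*(1/317) = -211995*1/102719 + 46299/317 = -211995/102719 + 46299/317 = 4688584566/32561923 ≈ 143.99)
P = -19383
P + f = -19383 + 4688584566/32561923 = -626459168943/32561923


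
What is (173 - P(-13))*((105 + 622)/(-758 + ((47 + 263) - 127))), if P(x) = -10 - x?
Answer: -24718/115 ≈ -214.94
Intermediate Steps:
(173 - P(-13))*((105 + 622)/(-758 + ((47 + 263) - 127))) = (173 - (-10 - 1*(-13)))*((105 + 622)/(-758 + ((47 + 263) - 127))) = (173 - (-10 + 13))*(727/(-758 + (310 - 127))) = (173 - 1*3)*(727/(-758 + 183)) = (173 - 3)*(727/(-575)) = 170*(727*(-1/575)) = 170*(-727/575) = -24718/115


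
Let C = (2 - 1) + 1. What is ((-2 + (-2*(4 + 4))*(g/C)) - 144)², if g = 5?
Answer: 34596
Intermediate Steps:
C = 2 (C = 1 + 1 = 2)
((-2 + (-2*(4 + 4))*(g/C)) - 144)² = ((-2 + (-2*(4 + 4))*(5/2)) - 144)² = ((-2 + (-2*8)*(5*(½))) - 144)² = ((-2 - 16*5/2) - 144)² = ((-2 - 40) - 144)² = (-42 - 144)² = (-186)² = 34596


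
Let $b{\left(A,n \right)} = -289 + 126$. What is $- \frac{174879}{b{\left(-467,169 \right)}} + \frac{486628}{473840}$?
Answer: $\frac{20735996431}{19308980} \approx 1073.9$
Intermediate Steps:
$b{\left(A,n \right)} = -163$
$- \frac{174879}{b{\left(-467,169 \right)}} + \frac{486628}{473840} = - \frac{174879}{-163} + \frac{486628}{473840} = \left(-174879\right) \left(- \frac{1}{163}\right) + 486628 \cdot \frac{1}{473840} = \frac{174879}{163} + \frac{121657}{118460} = \frac{20735996431}{19308980}$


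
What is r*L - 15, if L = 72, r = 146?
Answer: 10497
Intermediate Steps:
r*L - 15 = 146*72 - 15 = 10512 - 15 = 10497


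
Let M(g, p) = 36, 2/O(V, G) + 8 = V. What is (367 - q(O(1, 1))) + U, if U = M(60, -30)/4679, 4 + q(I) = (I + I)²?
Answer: 84986441/229271 ≈ 370.68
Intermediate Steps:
O(V, G) = 2/(-8 + V)
q(I) = -4 + 4*I² (q(I) = -4 + (I + I)² = -4 + (2*I)² = -4 + 4*I²)
U = 36/4679 ≈ 0.0076940
(367 - q(O(1, 1))) + U = (367 - (-4 + 4*(2/(-8 + 1))²)) + 36/4679 = (367 - (-4 + 4*(2/(-7))²)) + 36/4679 = (367 - (-4 + 4*(2*(-⅐))²)) + 36/4679 = (367 - (-4 + 4*(-2/7)²)) + 36/4679 = (367 - (-4 + 4*(4/49))) + 36/4679 = (367 - (-4 + 16/49)) + 36/4679 = (367 - 1*(-180/49)) + 36/4679 = (367 + 180/49) + 36/4679 = 18163/49 + 36/4679 = 84986441/229271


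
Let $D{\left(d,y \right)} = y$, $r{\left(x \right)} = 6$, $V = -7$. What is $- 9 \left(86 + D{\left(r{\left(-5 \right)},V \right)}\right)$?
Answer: $-711$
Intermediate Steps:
$- 9 \left(86 + D{\left(r{\left(-5 \right)},V \right)}\right) = - 9 \left(86 - 7\right) = \left(-9\right) 79 = -711$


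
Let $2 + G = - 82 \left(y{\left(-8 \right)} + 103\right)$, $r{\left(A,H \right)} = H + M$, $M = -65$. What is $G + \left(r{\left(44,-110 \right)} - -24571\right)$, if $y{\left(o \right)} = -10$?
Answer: $16768$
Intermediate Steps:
$r{\left(A,H \right)} = -65 + H$ ($r{\left(A,H \right)} = H - 65 = -65 + H$)
$G = -7628$ ($G = -2 - 82 \left(-10 + 103\right) = -2 - 7626 = -7628$)
$G + \left(r{\left(44,-110 \right)} - -24571\right) = -7628 - -24396 = -7628 + \left(-175 + 24571\right) = -7628 + 24396 = 16768$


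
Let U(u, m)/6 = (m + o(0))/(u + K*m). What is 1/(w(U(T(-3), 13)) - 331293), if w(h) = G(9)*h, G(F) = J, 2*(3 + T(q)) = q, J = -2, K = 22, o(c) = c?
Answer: -563/186518271 ≈ -3.0185e-6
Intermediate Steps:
T(q) = -3 + q/2
G(F) = -2
U(u, m) = 6*m/(u + 22*m) (U(u, m) = 6*((m + 0)/(u + 22*m)) = 6*(m/(u + 22*m)) = 6*m/(u + 22*m))
w(h) = -2*h
1/(w(U(T(-3), 13)) - 331293) = 1/(-12*13/((-3 + (½)*(-3)) + 22*13) - 331293) = 1/(-12*13/((-3 - 3/2) + 286) - 331293) = 1/(-12*13/(-9/2 + 286) - 331293) = 1/(-12*13/563/2 - 331293) = 1/(-12*13*2/563 - 331293) = 1/(-2*156/563 - 331293) = 1/(-312/563 - 331293) = 1/(-186518271/563) = -563/186518271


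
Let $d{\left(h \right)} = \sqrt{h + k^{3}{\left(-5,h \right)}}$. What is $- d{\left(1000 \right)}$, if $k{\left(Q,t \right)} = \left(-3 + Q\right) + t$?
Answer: $- 6 \sqrt{27116458} \approx -31244.0$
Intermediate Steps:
$k{\left(Q,t \right)} = -3 + Q + t$
$d{\left(h \right)} = \sqrt{h + \left(-8 + h\right)^{3}}$ ($d{\left(h \right)} = \sqrt{h + \left(-3 - 5 + h\right)^{3}} = \sqrt{h + \left(-8 + h\right)^{3}}$)
$- d{\left(1000 \right)} = - \sqrt{1000 + \left(-8 + 1000\right)^{3}} = - \sqrt{1000 + 992^{3}} = - \sqrt{1000 + 976191488} = - \sqrt{976192488} = - 6 \sqrt{27116458}$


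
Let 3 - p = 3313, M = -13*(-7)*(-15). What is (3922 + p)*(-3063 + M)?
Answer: -2709936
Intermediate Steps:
M = -1365 (M = 91*(-15) = -1365)
p = -3310 (p = 3 - 1*3313 = 3 - 3313 = -3310)
(3922 + p)*(-3063 + M) = (3922 - 3310)*(-3063 - 1365) = 612*(-4428) = -2709936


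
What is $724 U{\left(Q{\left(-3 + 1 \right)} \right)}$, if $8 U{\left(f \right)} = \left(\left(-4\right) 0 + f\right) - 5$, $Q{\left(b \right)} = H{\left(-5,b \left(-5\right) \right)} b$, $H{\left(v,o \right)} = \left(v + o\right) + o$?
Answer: $- \frac{6335}{2} \approx -3167.5$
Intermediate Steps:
$H{\left(v,o \right)} = v + 2 o$ ($H{\left(v,o \right)} = \left(o + v\right) + o = v + 2 o$)
$Q{\left(b \right)} = b \left(-5 - 10 b\right)$ ($Q{\left(b \right)} = \left(-5 + 2 b \left(-5\right)\right) b = \left(-5 + 2 \left(- 5 b\right)\right) b = \left(-5 - 10 b\right) b = b \left(-5 - 10 b\right)$)
$U{\left(f \right)} = - \frac{5}{8} + \frac{f}{8}$ ($U{\left(f \right)} = \frac{\left(\left(-4\right) 0 + f\right) - 5}{8} = \frac{\left(0 + f\right) - 5}{8} = \frac{f - 5}{8} = \frac{-5 + f}{8} = - \frac{5}{8} + \frac{f}{8}$)
$724 U{\left(Q{\left(-3 + 1 \right)} \right)} = 724 \left(- \frac{5}{8} + \frac{5 \left(-3 + 1\right) \left(-1 - 2 \left(-3 + 1\right)\right)}{8}\right) = 724 \left(- \frac{5}{8} + \frac{5 \left(-2\right) \left(-1 - -4\right)}{8}\right) = 724 \left(- \frac{5}{8} + \frac{5 \left(-2\right) \left(-1 + 4\right)}{8}\right) = 724 \left(- \frac{5}{8} + \frac{5 \left(-2\right) 3}{8}\right) = 724 \left(- \frac{5}{8} + \frac{1}{8} \left(-30\right)\right) = 724 \left(- \frac{5}{8} - \frac{15}{4}\right) = 724 \left(- \frac{35}{8}\right) = - \frac{6335}{2}$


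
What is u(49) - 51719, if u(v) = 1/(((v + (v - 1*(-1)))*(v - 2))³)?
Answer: -5210138601789362/100739353077 ≈ -51719.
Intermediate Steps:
u(v) = 1/((1 + 2*v)³*(-2 + v)³) (u(v) = 1/(((v + (v + 1))*(-2 + v))³) = 1/(((v + (1 + v))*(-2 + v))³) = 1/(((1 + 2*v)*(-2 + v))³) = 1/((1 + 2*v)³*(-2 + v)³))
u(49) - 51719 = 1/((1 + 2*49)³*(-2 + 49)³) - 51719 = 1/((1 + 98)³*47³) - 51719 = (1/103823)/99³ - 51719 = (1/970299)*(1/103823) - 51719 = 1/100739353077 - 51719 = -5210138601789362/100739353077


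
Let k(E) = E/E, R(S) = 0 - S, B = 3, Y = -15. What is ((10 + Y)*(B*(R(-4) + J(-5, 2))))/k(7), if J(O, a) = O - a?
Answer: 45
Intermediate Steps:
R(S) = -S
k(E) = 1
((10 + Y)*(B*(R(-4) + J(-5, 2))))/k(7) = ((10 - 15)*(3*(-1*(-4) + (-5 - 1*2))))/1 = -15*(4 + (-5 - 2))*1 = -15*(4 - 7)*1 = -15*(-3)*1 = -5*(-9)*1 = 45*1 = 45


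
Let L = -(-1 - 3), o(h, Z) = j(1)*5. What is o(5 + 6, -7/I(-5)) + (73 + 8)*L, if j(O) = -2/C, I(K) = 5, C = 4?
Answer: 643/2 ≈ 321.50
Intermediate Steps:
j(O) = -½ (j(O) = -2/4 = -2*¼ = -½)
o(h, Z) = -5/2 (o(h, Z) = -½*5 = -5/2)
L = 4 (L = -1*(-4) = 4)
o(5 + 6, -7/I(-5)) + (73 + 8)*L = -5/2 + (73 + 8)*4 = -5/2 + 81*4 = -5/2 + 324 = 643/2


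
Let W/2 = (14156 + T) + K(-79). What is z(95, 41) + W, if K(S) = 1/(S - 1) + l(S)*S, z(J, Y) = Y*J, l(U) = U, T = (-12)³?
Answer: 1649319/40 ≈ 41233.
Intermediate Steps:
T = -1728
z(J, Y) = J*Y
K(S) = S² + 1/(-1 + S) (K(S) = 1/(S - 1) + S*S = 1/(-1 + S) + S² = S² + 1/(-1 + S))
W = 1493519/40 (W = 2*((14156 - 1728) + (1 + (-79)³ - 1*(-79)²)/(-1 - 79)) = 2*(12428 + (1 - 493039 - 1*6241)/(-80)) = 2*(12428 - (1 - 493039 - 6241)/80) = 2*(12428 - 1/80*(-499279)) = 2*(12428 + 499279/80) = 2*(1493519/80) = 1493519/40 ≈ 37338.)
z(95, 41) + W = 95*41 + 1493519/40 = 3895 + 1493519/40 = 1649319/40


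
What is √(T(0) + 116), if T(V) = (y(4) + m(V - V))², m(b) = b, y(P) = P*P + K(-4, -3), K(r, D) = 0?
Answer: 2*√93 ≈ 19.287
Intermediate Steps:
y(P) = P² (y(P) = P*P + 0 = P² + 0 = P²)
T(V) = 256 (T(V) = (4² + (V - V))² = (16 + 0)² = 16² = 256)
√(T(0) + 116) = √(256 + 116) = √372 = 2*√93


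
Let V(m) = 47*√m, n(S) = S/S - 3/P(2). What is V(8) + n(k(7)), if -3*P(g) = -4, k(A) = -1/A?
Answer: -5/4 + 94*√2 ≈ 131.69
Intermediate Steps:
P(g) = 4/3 (P(g) = -⅓*(-4) = 4/3)
n(S) = -5/4 (n(S) = S/S - 3/4/3 = 1 - 3*¾ = 1 - 9/4 = -5/4)
V(8) + n(k(7)) = 47*√8 - 5/4 = 47*(2*√2) - 5/4 = 94*√2 - 5/4 = -5/4 + 94*√2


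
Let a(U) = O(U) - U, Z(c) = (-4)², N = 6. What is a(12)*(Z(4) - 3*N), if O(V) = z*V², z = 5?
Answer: -1416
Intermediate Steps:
Z(c) = 16
O(V) = 5*V²
a(U) = -U + 5*U² (a(U) = 5*U² - U = -U + 5*U²)
a(12)*(Z(4) - 3*N) = (12*(-1 + 5*12))*(16 - 3*6) = (12*(-1 + 60))*(16 - 18) = (12*59)*(-2) = 708*(-2) = -1416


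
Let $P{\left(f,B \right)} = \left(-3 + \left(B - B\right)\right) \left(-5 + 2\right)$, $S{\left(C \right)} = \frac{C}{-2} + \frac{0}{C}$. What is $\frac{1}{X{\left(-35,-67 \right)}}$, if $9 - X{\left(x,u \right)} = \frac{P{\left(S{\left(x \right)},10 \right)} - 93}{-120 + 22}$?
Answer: $\frac{7}{57} \approx 0.12281$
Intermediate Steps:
$S{\left(C \right)} = - \frac{C}{2}$ ($S{\left(C \right)} = C \left(- \frac{1}{2}\right) + 0 = - \frac{C}{2} + 0 = - \frac{C}{2}$)
$P{\left(f,B \right)} = 9$ ($P{\left(f,B \right)} = \left(-3 + 0\right) \left(-3\right) = \left(-3\right) \left(-3\right) = 9$)
$X{\left(x,u \right)} = \frac{57}{7}$ ($X{\left(x,u \right)} = 9 - \frac{9 - 93}{-120 + 22} = 9 - - \frac{84}{-98} = 9 - \left(-84\right) \left(- \frac{1}{98}\right) = 9 - \frac{6}{7} = \frac{57}{7}$)
$\frac{1}{X{\left(-35,-67 \right)}} = \frac{1}{\frac{57}{7}} = \frac{7}{57}$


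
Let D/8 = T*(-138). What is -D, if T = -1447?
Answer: -1597488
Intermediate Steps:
D = 1597488 (D = 8*(-1447*(-138)) = 8*199686 = 1597488)
-D = -1*1597488 = -1597488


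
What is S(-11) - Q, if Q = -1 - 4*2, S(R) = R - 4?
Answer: -6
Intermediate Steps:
S(R) = -4 + R
Q = -9 (Q = -1 - 8 = -9)
S(-11) - Q = (-4 - 11) - 1*(-9) = -15 + 9 = -6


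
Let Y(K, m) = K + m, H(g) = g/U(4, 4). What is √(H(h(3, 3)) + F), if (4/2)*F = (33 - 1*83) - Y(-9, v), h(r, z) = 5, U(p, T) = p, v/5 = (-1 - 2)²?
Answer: I*√167/2 ≈ 6.4614*I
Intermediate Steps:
v = 45 (v = 5*(-1 - 2)² = 5*(-3)² = 5*9 = 45)
H(g) = g/4
F = -43 (F = ((33 - 1*83) - (-9 + 45))/2 = ((33 - 83) - 1*36)/2 = (-50 - 36)/2 = (½)*(-86) = -43)
√(H(h(3, 3)) + F) = √((¼)*5 - 43) = √(5/4 - 43) = √(-167/4) = I*√167/2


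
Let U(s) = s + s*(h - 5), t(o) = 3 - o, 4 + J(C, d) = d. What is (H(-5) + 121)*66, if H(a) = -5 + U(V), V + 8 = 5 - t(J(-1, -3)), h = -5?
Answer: 15378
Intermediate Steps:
J(C, d) = -4 + d
V = -13 (V = -8 + (5 - (3 - (-4 - 3))) = -8 + (5 - (3 - 1*(-7))) = -8 + (5 - (3 + 7)) = -8 + (5 - 1*10) = -8 + (5 - 10) = -8 - 5 = -13)
U(s) = -9*s (U(s) = s + s*(-5 - 5) = s + s*(-10) = s - 10*s = -9*s)
H(a) = 112 (H(a) = -5 - 9*(-13) = -5 + 117 = 112)
(H(-5) + 121)*66 = (112 + 121)*66 = 233*66 = 15378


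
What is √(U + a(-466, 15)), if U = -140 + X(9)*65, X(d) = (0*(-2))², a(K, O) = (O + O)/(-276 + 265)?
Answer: I*√17270/11 ≈ 11.947*I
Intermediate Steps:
a(K, O) = -2*O/11 (a(K, O) = (2*O)/(-11) = (2*O)*(-1/11) = -2*O/11)
X(d) = 0 (X(d) = 0² = 0)
U = -140 (U = -140 + 0*65 = -140 + 0 = -140)
√(U + a(-466, 15)) = √(-140 - 2/11*15) = √(-140 - 30/11) = √(-1570/11) = I*√17270/11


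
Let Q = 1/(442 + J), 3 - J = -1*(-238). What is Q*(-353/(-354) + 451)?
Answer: 160007/73278 ≈ 2.1836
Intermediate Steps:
J = -235 (J = 3 - (-1)*(-238) = 3 - 1*238 = 3 - 238 = -235)
Q = 1/207 (Q = 1/(442 - 235) = 1/207 ≈ 0.0048309)
Q*(-353/(-354) + 451) = (-353/(-354) + 451)/207 = (-353*(-1/354) + 451)/207 = (353/354 + 451)/207 = (1/207)*(160007/354) = 160007/73278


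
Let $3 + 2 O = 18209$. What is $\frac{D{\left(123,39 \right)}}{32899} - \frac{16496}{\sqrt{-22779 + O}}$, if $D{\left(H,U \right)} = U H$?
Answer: $\frac{4797}{32899} + \frac{8248 i \sqrt{3419}}{3419} \approx 0.14581 + 141.06 i$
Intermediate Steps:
$O = 9103$ ($O = - \frac{3}{2} + \frac{1}{2} \cdot 18209 = - \frac{3}{2} + \frac{18209}{2} = 9103$)
$D{\left(H,U \right)} = H U$
$\frac{D{\left(123,39 \right)}}{32899} - \frac{16496}{\sqrt{-22779 + O}} = \frac{123 \cdot 39}{32899} - \frac{16496}{\sqrt{-22779 + 9103}} = 4797 \cdot \frac{1}{32899} - \frac{16496}{\sqrt{-13676}} = \frac{4797}{32899} - \frac{16496}{2 i \sqrt{3419}} = \frac{4797}{32899} - 16496 \left(- \frac{i \sqrt{3419}}{6838}\right) = \frac{4797}{32899} + \frac{8248 i \sqrt{3419}}{3419}$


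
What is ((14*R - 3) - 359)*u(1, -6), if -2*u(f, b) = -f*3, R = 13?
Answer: -270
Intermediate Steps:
u(f, b) = 3*f/2 (u(f, b) = -(-f)*3/2 = -(-3)*f/2 = 3*f/2)
((14*R - 3) - 359)*u(1, -6) = ((14*13 - 3) - 359)*((3/2)*1) = ((182 - 3) - 359)*(3/2) = (179 - 359)*(3/2) = -180*3/2 = -270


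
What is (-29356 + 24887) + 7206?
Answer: 2737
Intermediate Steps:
(-29356 + 24887) + 7206 = -4469 + 7206 = 2737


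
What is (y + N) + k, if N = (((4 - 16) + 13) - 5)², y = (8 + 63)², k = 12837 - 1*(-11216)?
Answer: 29110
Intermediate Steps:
k = 24053 (k = 12837 + 11216 = 24053)
y = 5041 (y = 71² = 5041)
N = 16 (N = ((-12 + 13) - 5)² = (1 - 5)² = (-4)² = 16)
(y + N) + k = (5041 + 16) + 24053 = 5057 + 24053 = 29110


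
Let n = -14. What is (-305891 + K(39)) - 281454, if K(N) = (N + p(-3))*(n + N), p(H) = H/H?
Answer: -586345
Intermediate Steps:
p(H) = 1
K(N) = (1 + N)*(-14 + N) (K(N) = (N + 1)*(-14 + N) = (1 + N)*(-14 + N))
(-305891 + K(39)) - 281454 = (-305891 + (-14 + 39² - 13*39)) - 281454 = (-305891 + (-14 + 1521 - 507)) - 281454 = (-305891 + 1000) - 281454 = -304891 - 281454 = -586345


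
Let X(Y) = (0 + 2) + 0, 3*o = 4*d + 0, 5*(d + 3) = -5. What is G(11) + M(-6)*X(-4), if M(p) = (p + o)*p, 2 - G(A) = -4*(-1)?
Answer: 134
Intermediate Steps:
d = -4 (d = -3 + (1/5)*(-5) = -3 - 1 = -4)
G(A) = -2 (G(A) = 2 - (-4)*(-1) = 2 - 1*4 = 2 - 4 = -2)
o = -16/3 (o = (4*(-4) + 0)/3 = (-16 + 0)/3 = (1/3)*(-16) = -16/3 ≈ -5.3333)
X(Y) = 2 (X(Y) = 2 + 0 = 2)
M(p) = p*(-16/3 + p) (M(p) = (p - 16/3)*p = (-16/3 + p)*p = p*(-16/3 + p))
G(11) + M(-6)*X(-4) = -2 + ((1/3)*(-6)*(-16 + 3*(-6)))*2 = -2 + ((1/3)*(-6)*(-16 - 18))*2 = -2 + ((1/3)*(-6)*(-34))*2 = -2 + 68*2 = -2 + 136 = 134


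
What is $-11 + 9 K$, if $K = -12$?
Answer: $-119$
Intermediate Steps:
$-11 + 9 K = -11 + 9 \left(-12\right) = -11 - 108 = -119$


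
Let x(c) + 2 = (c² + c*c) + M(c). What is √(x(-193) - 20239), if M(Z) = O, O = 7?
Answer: 2*√13566 ≈ 232.95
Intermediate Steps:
M(Z) = 7
x(c) = 5 + 2*c² (x(c) = -2 + ((c² + c*c) + 7) = -2 + ((c² + c²) + 7) = -2 + (2*c² + 7) = -2 + (7 + 2*c²) = 5 + 2*c²)
√(x(-193) - 20239) = √((5 + 2*(-193)²) - 20239) = √((5 + 2*37249) - 20239) = √((5 + 74498) - 20239) = √(74503 - 20239) = √54264 = 2*√13566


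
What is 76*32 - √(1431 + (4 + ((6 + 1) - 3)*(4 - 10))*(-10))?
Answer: 2432 - √1631 ≈ 2391.6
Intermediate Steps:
76*32 - √(1431 + (4 + ((6 + 1) - 3)*(4 - 10))*(-10)) = 2432 - √(1431 + (4 + (7 - 3)*(-6))*(-10)) = 2432 - √(1431 + (4 + 4*(-6))*(-10)) = 2432 - √(1431 + (4 - 24)*(-10)) = 2432 - √(1431 - 20*(-10)) = 2432 - √(1431 + 200) = 2432 - √1631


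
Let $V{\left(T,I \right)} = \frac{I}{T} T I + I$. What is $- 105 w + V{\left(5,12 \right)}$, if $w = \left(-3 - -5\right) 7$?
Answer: $-1314$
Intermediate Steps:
$V{\left(T,I \right)} = I + I^{2}$ ($V{\left(T,I \right)} = I I + I = I^{2} + I = I + I^{2}$)
$w = 14$ ($w = \left(-3 + 5\right) 7 = 2 \cdot 7 = 14$)
$- 105 w + V{\left(5,12 \right)} = \left(-105\right) 14 + 12 \left(1 + 12\right) = -1470 + 12 \cdot 13 = -1470 + 156 = -1314$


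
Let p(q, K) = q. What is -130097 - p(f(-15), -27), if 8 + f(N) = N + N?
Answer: -130059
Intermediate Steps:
f(N) = -8 + 2*N (f(N) = -8 + (N + N) = -8 + 2*N)
-130097 - p(f(-15), -27) = -130097 - (-8 + 2*(-15)) = -130097 - (-8 - 30) = -130097 - 1*(-38) = -130097 + 38 = -130059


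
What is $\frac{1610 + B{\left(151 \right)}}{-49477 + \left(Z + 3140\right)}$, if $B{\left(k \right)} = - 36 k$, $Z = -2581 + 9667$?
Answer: $\frac{3826}{39251} \approx 0.097475$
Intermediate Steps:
$Z = 7086$
$\frac{1610 + B{\left(151 \right)}}{-49477 + \left(Z + 3140\right)} = \frac{1610 - 5436}{-49477 + \left(7086 + 3140\right)} = \frac{1610 - 5436}{-49477 + 10226} = - \frac{3826}{-39251} = \left(-3826\right) \left(- \frac{1}{39251}\right) = \frac{3826}{39251}$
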